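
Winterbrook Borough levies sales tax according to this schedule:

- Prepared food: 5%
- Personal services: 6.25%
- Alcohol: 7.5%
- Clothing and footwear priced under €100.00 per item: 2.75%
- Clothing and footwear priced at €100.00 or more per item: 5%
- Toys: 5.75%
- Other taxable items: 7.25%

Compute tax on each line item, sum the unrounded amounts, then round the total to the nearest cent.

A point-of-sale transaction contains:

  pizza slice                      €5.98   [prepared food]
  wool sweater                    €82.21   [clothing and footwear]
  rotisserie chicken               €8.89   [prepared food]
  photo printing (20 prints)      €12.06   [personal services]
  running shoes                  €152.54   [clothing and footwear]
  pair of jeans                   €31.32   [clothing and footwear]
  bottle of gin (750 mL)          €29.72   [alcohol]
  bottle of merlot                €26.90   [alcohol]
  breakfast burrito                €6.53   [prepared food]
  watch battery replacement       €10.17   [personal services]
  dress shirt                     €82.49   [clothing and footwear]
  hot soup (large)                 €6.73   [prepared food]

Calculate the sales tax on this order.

Pizza slice €5.98: prepared food → 5% → €0.299
Wool sweater €82.21: clothing and footwear, under €100.00 → 2.75% → €2.260775
Rotisserie chicken €8.89: prepared food → 5% → €0.4445
Photo printing (20 prints) €12.06: personal services → 6.25% → €0.75375
Running shoes €152.54: clothing and footwear, €100.00 or more → 5% → €7.627
Pair of jeans €31.32: clothing and footwear, under €100.00 → 2.75% → €0.8613
Bottle of gin (750 mL) €29.72: alcohol → 7.5% → €2.229
Bottle of merlot €26.90: alcohol → 7.5% → €2.0175
Breakfast burrito €6.53: prepared food → 5% → €0.3265
Watch battery replacement €10.17: personal services → 6.25% → €0.635625
Dress shirt €82.49: clothing and footwear, under €100.00 → 2.75% → €2.268475
Hot soup (large) €6.73: prepared food → 5% → €0.3365
Unrounded tax sum = €20.059925 → €20.06

€20.06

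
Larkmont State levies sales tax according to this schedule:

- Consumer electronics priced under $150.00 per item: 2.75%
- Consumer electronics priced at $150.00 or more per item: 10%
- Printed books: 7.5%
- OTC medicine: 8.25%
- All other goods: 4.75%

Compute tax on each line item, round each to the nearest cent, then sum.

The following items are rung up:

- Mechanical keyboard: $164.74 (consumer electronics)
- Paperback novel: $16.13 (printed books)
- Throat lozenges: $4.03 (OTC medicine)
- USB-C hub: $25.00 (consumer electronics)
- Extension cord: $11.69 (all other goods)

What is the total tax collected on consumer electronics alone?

Mechanical keyboard $164.74: consumer electronics, $150.00 or more → 10% → $16.47
USB-C hub $25.00: consumer electronics, under $150.00 → 2.75% → $0.69
Tax on consumer electronics = $16.47 + $0.69 = $17.16

$17.16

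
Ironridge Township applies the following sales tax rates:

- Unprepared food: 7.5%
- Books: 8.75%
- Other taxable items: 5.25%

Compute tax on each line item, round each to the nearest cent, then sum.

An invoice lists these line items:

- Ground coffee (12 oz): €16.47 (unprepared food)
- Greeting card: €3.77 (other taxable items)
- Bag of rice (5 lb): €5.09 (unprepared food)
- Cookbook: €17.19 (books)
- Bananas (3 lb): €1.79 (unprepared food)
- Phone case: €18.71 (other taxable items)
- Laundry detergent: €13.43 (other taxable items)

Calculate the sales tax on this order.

€5.14

Ground coffee (12 oz) €16.47: unprepared food → 7.5% → €1.24
Greeting card €3.77: other taxable items → 5.25% → €0.20
Bag of rice (5 lb) €5.09: unprepared food → 7.5% → €0.38
Cookbook €17.19: books → 8.75% → €1.50
Bananas (3 lb) €1.79: unprepared food → 7.5% → €0.13
Phone case €18.71: other taxable items → 5.25% → €0.98
Laundry detergent €13.43: other taxable items → 5.25% → €0.71
Total tax = €1.24 + €0.20 + €0.38 + €1.50 + €0.13 + €0.98 + €0.71 = €5.14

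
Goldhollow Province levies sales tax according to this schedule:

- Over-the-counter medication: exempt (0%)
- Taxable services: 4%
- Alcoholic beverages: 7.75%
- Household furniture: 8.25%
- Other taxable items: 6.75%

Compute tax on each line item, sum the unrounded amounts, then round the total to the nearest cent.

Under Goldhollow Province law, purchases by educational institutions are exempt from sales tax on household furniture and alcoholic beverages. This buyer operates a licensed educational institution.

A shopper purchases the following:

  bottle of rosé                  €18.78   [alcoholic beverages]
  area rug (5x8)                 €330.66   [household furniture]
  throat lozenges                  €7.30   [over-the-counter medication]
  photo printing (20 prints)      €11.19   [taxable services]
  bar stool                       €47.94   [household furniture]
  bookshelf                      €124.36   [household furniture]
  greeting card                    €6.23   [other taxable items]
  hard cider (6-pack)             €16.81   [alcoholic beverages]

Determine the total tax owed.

€0.87

Bottle of rosé €18.78: alcoholic beverages, buyer-exempt → 0% → €0.00
Area rug (5x8) €330.66: household furniture, buyer-exempt → 0% → €0.00
Throat lozenges €7.30: over-the-counter medication → 0% → €0.00
Photo printing (20 prints) €11.19: taxable services → 4% → €0.4476
Bar stool €47.94: household furniture, buyer-exempt → 0% → €0.00
Bookshelf €124.36: household furniture, buyer-exempt → 0% → €0.00
Greeting card €6.23: other taxable items → 6.75% → €0.420525
Hard cider (6-pack) €16.81: alcoholic beverages, buyer-exempt → 0% → €0.00
Unrounded tax sum = €0.868125 → €0.87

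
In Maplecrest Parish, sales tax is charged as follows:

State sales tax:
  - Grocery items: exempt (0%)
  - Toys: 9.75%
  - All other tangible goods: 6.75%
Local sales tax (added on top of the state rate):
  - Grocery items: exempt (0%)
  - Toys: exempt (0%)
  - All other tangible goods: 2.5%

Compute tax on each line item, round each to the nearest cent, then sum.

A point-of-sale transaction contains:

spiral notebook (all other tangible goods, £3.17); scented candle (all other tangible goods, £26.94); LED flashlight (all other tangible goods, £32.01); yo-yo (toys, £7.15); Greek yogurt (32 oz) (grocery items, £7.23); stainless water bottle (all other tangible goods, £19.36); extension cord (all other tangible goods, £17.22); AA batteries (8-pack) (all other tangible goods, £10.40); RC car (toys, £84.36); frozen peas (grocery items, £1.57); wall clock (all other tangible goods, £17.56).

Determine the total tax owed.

Spiral notebook £3.17: all other tangible goods → 6.75% + 2.5% local = 9.25% → £0.29
Scented candle £26.94: all other tangible goods → 6.75% + 2.5% local = 9.25% → £2.49
LED flashlight £32.01: all other tangible goods → 6.75% + 2.5% local = 9.25% → £2.96
Yo-yo £7.15: toys → 9.75% + 0% local = 9.75% → £0.70
Greek yogurt (32 oz) £7.23: grocery items → 0% + 0% local = 0% → £0.00
Stainless water bottle £19.36: all other tangible goods → 6.75% + 2.5% local = 9.25% → £1.79
Extension cord £17.22: all other tangible goods → 6.75% + 2.5% local = 9.25% → £1.59
AA batteries (8-pack) £10.40: all other tangible goods → 6.75% + 2.5% local = 9.25% → £0.96
RC car £84.36: toys → 9.75% + 0% local = 9.75% → £8.23
Frozen peas £1.57: grocery items → 0% + 0% local = 0% → £0.00
Wall clock £17.56: all other tangible goods → 6.75% + 2.5% local = 9.25% → £1.62
Total tax = £0.29 + £2.49 + £2.96 + £0.70 + £1.79 + £1.59 + £0.96 + £8.23 + £1.62 = £20.63

£20.63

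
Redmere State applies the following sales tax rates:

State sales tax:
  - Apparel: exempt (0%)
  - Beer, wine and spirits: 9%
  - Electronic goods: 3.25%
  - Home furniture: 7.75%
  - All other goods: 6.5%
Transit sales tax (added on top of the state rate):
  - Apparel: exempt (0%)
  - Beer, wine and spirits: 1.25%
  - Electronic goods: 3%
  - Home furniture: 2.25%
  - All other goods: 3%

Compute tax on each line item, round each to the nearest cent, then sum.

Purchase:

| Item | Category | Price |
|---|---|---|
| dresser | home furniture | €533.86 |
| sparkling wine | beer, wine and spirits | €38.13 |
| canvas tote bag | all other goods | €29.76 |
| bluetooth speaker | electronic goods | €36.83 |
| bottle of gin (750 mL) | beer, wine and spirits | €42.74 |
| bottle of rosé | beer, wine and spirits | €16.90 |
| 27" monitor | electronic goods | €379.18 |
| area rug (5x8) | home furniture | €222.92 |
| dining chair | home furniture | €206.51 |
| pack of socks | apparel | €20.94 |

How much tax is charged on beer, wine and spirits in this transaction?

Sparkling wine €38.13: beer, wine and spirits → 9% + 1.25% transit = 10.25% → €3.91
Bottle of gin (750 mL) €42.74: beer, wine and spirits → 9% + 1.25% transit = 10.25% → €4.38
Bottle of rosé €16.90: beer, wine and spirits → 9% + 1.25% transit = 10.25% → €1.73
Tax on beer, wine and spirits = €3.91 + €4.38 + €1.73 = €10.02

€10.02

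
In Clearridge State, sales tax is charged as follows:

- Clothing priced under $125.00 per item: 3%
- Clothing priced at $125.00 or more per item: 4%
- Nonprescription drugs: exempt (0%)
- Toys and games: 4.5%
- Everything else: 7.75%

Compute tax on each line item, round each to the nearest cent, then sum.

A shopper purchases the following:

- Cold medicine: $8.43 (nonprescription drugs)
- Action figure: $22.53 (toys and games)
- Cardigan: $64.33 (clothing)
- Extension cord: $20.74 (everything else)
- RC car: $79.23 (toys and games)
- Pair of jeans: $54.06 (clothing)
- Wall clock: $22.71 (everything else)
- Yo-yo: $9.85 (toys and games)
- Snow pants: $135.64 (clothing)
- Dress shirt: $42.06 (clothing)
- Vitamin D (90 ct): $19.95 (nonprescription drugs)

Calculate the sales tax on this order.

Cold medicine $8.43: nonprescription drugs → 0% → $0.00
Action figure $22.53: toys and games → 4.5% → $1.01
Cardigan $64.33: clothing, under $125.00 → 3% → $1.93
Extension cord $20.74: everything else → 7.75% → $1.61
RC car $79.23: toys and games → 4.5% → $3.57
Pair of jeans $54.06: clothing, under $125.00 → 3% → $1.62
Wall clock $22.71: everything else → 7.75% → $1.76
Yo-yo $9.85: toys and games → 4.5% → $0.44
Snow pants $135.64: clothing, $125.00 or more → 4% → $5.43
Dress shirt $42.06: clothing, under $125.00 → 3% → $1.26
Vitamin D (90 ct) $19.95: nonprescription drugs → 0% → $0.00
Total tax = $1.01 + $1.93 + $1.61 + $3.57 + $1.62 + $1.76 + $0.44 + $5.43 + $1.26 = $18.63

$18.63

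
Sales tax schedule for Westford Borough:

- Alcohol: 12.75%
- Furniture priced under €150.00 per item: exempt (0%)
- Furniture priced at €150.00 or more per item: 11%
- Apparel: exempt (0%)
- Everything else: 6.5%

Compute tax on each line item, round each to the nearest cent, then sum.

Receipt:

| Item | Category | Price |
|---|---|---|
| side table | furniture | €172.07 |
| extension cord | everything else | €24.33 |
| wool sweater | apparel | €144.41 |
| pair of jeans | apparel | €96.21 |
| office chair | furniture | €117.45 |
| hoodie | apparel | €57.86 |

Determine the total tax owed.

€20.51

Side table €172.07: furniture, €150.00 or more → 11% → €18.93
Extension cord €24.33: everything else → 6.5% → €1.58
Wool sweater €144.41: apparel → 0% → €0.00
Pair of jeans €96.21: apparel → 0% → €0.00
Office chair €117.45: furniture, under €150.00 → 0% → €0.00
Hoodie €57.86: apparel → 0% → €0.00
Total tax = €18.93 + €1.58 = €20.51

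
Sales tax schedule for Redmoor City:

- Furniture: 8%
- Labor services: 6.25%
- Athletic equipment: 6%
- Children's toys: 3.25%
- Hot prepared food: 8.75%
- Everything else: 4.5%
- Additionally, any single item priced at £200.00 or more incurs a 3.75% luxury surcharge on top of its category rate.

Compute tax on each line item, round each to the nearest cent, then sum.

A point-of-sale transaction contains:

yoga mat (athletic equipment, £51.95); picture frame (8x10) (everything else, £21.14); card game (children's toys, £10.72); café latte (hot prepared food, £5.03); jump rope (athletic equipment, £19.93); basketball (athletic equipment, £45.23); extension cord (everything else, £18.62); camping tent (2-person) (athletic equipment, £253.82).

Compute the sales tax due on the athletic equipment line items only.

Yoga mat £51.95: athletic equipment → 6% → £3.12
Jump rope £19.93: athletic equipment → 6% → £1.20
Basketball £45.23: athletic equipment → 6% → £2.71
Camping tent (2-person) £253.82: athletic equipment → 6% + 3.75% surcharge = 9.75% → £24.75
Tax on athletic equipment = £3.12 + £1.20 + £2.71 + £24.75 = £31.78

£31.78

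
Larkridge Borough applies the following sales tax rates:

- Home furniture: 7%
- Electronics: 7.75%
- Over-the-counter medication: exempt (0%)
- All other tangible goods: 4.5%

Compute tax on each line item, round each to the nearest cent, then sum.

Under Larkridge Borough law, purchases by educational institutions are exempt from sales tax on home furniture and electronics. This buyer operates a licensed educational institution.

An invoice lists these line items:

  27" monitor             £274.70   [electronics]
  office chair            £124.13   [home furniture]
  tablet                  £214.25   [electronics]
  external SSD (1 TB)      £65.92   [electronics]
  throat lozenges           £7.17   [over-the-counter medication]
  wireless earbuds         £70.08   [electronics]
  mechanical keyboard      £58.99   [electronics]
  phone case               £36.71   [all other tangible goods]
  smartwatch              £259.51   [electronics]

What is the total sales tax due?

27" monitor £274.70: electronics, buyer-exempt → 0% → £0.00
Office chair £124.13: home furniture, buyer-exempt → 0% → £0.00
Tablet £214.25: electronics, buyer-exempt → 0% → £0.00
External SSD (1 TB) £65.92: electronics, buyer-exempt → 0% → £0.00
Throat lozenges £7.17: over-the-counter medication → 0% → £0.00
Wireless earbuds £70.08: electronics, buyer-exempt → 0% → £0.00
Mechanical keyboard £58.99: electronics, buyer-exempt → 0% → £0.00
Phone case £36.71: all other tangible goods → 4.5% → £1.65
Smartwatch £259.51: electronics, buyer-exempt → 0% → £0.00
Total tax = £1.65

£1.65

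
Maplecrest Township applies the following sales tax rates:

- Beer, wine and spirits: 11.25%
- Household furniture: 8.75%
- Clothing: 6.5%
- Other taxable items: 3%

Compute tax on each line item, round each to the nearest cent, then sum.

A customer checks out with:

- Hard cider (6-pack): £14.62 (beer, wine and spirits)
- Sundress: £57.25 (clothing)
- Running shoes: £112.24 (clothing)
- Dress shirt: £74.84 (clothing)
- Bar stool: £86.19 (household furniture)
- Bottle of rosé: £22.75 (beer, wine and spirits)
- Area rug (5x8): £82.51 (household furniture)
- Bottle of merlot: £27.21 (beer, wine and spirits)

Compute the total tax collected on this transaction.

Hard cider (6-pack) £14.62: beer, wine and spirits → 11.25% → £1.64
Sundress £57.25: clothing → 6.5% → £3.72
Running shoes £112.24: clothing → 6.5% → £7.30
Dress shirt £74.84: clothing → 6.5% → £4.86
Bar stool £86.19: household furniture → 8.75% → £7.54
Bottle of rosé £22.75: beer, wine and spirits → 11.25% → £2.56
Area rug (5x8) £82.51: household furniture → 8.75% → £7.22
Bottle of merlot £27.21: beer, wine and spirits → 11.25% → £3.06
Total tax = £1.64 + £3.72 + £7.30 + £4.86 + £7.54 + £2.56 + £7.22 + £3.06 = £37.90

£37.90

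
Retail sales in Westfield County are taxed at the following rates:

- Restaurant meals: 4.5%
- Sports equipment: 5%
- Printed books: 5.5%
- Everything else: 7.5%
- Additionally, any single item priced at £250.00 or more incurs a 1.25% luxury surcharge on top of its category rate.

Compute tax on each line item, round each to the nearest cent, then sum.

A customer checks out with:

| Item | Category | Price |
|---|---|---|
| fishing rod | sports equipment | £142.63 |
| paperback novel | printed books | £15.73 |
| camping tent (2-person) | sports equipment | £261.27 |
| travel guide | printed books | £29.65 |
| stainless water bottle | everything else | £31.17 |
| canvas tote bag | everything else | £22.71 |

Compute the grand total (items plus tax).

£533.16

Fishing rod £142.63: sports equipment → 5% → £7.13
Paperback novel £15.73: printed books → 5.5% → £0.87
Camping tent (2-person) £261.27: sports equipment → 5% + 1.25% surcharge = 6.25% → £16.33
Travel guide £29.65: printed books → 5.5% → £1.63
Stainless water bottle £31.17: everything else → 7.5% → £2.34
Canvas tote bag £22.71: everything else → 7.5% → £1.70
Subtotal = £503.16; tax = £30.00; total due = £533.16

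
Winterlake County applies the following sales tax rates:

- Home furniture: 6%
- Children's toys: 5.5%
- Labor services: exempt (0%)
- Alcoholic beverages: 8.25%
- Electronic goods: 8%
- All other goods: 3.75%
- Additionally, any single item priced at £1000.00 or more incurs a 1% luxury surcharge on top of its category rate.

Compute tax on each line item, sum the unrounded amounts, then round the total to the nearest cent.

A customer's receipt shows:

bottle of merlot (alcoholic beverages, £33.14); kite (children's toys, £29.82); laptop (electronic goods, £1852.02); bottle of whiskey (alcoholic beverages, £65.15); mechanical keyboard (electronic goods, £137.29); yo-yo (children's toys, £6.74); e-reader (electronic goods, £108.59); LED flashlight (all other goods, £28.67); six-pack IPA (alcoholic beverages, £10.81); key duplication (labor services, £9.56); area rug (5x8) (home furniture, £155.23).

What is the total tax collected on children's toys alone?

£2.01

Kite £29.82: children's toys → 5.5% → £1.6401
Yo-yo £6.74: children's toys → 5.5% → £0.3707
Tax on children's toys: unrounded sum = £2.0108 → £2.01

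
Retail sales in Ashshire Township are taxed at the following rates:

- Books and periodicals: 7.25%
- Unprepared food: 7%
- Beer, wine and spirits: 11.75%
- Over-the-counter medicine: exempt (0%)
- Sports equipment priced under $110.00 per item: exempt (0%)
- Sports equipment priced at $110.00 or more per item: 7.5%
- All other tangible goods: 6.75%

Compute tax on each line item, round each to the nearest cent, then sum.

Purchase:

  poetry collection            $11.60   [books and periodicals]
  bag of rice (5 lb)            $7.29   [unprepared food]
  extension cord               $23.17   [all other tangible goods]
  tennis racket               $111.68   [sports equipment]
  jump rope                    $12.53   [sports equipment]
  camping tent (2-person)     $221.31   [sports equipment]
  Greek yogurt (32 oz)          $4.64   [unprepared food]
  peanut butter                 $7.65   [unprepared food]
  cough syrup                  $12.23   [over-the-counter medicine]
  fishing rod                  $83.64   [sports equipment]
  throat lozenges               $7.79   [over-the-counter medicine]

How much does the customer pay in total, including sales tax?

$532.28

Poetry collection $11.60: books and periodicals → 7.25% → $0.84
Bag of rice (5 lb) $7.29: unprepared food → 7% → $0.51
Extension cord $23.17: all other tangible goods → 6.75% → $1.56
Tennis racket $111.68: sports equipment, $110.00 or more → 7.5% → $8.38
Jump rope $12.53: sports equipment, under $110.00 → 0% → $0.00
Camping tent (2-person) $221.31: sports equipment, $110.00 or more → 7.5% → $16.60
Greek yogurt (32 oz) $4.64: unprepared food → 7% → $0.32
Peanut butter $7.65: unprepared food → 7% → $0.54
Cough syrup $12.23: over-the-counter medicine → 0% → $0.00
Fishing rod $83.64: sports equipment, under $110.00 → 0% → $0.00
Throat lozenges $7.79: over-the-counter medicine → 0% → $0.00
Subtotal = $503.53; tax = $28.75; total due = $532.28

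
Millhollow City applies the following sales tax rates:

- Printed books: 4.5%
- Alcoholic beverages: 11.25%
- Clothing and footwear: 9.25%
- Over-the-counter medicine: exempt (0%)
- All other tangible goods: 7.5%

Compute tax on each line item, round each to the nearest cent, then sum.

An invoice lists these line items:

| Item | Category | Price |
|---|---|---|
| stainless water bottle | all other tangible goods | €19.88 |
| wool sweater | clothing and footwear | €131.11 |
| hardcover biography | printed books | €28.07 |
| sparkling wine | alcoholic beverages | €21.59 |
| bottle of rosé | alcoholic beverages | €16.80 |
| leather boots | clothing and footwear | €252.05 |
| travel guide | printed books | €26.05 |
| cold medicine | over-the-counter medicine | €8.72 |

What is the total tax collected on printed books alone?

€2.43

Hardcover biography €28.07: printed books → 4.5% → €1.26
Travel guide €26.05: printed books → 4.5% → €1.17
Tax on printed books = €1.26 + €1.17 = €2.43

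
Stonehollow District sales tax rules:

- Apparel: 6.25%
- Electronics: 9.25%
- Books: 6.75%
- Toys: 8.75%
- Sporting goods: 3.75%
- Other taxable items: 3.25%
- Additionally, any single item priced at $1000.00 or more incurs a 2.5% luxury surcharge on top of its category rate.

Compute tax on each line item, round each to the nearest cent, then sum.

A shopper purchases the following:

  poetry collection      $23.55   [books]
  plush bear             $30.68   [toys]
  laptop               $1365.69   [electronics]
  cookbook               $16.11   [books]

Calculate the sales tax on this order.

$165.83

Poetry collection $23.55: books → 6.75% → $1.59
Plush bear $30.68: toys → 8.75% → $2.68
Laptop $1365.69: electronics → 9.25% + 2.5% surcharge = 11.75% → $160.47
Cookbook $16.11: books → 6.75% → $1.09
Total tax = $1.59 + $2.68 + $160.47 + $1.09 = $165.83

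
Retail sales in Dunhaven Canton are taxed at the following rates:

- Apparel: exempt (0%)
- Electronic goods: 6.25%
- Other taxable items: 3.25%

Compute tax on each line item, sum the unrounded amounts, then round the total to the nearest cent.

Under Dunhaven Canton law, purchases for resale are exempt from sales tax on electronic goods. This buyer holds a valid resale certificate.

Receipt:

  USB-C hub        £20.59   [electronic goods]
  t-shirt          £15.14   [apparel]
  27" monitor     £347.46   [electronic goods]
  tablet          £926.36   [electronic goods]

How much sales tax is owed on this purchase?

USB-C hub £20.59: electronic goods, buyer-exempt → 0% → £0.00
T-shirt £15.14: apparel → 0% → £0.00
27" monitor £347.46: electronic goods, buyer-exempt → 0% → £0.00
Tablet £926.36: electronic goods, buyer-exempt → 0% → £0.00
Unrounded tax sum = £0.00 → £0.00

£0.00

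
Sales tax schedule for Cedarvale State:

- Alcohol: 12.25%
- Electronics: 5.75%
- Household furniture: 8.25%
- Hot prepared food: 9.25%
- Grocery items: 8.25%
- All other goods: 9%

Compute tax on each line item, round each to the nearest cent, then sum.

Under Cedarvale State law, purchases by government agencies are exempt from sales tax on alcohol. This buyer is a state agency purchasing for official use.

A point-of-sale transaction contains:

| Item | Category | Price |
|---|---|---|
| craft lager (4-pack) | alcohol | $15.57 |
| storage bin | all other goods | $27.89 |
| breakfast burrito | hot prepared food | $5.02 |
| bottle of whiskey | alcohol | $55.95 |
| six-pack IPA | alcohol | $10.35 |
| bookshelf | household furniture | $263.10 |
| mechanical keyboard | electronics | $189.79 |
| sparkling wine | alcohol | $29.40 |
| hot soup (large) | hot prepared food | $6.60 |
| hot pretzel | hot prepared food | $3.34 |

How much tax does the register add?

Craft lager (4-pack) $15.57: alcohol, buyer-exempt → 0% → $0.00
Storage bin $27.89: all other goods → 9% → $2.51
Breakfast burrito $5.02: hot prepared food → 9.25% → $0.46
Bottle of whiskey $55.95: alcohol, buyer-exempt → 0% → $0.00
Six-pack IPA $10.35: alcohol, buyer-exempt → 0% → $0.00
Bookshelf $263.10: household furniture → 8.25% → $21.71
Mechanical keyboard $189.79: electronics → 5.75% → $10.91
Sparkling wine $29.40: alcohol, buyer-exempt → 0% → $0.00
Hot soup (large) $6.60: hot prepared food → 9.25% → $0.61
Hot pretzel $3.34: hot prepared food → 9.25% → $0.31
Total tax = $2.51 + $0.46 + $21.71 + $10.91 + $0.61 + $0.31 = $36.51

$36.51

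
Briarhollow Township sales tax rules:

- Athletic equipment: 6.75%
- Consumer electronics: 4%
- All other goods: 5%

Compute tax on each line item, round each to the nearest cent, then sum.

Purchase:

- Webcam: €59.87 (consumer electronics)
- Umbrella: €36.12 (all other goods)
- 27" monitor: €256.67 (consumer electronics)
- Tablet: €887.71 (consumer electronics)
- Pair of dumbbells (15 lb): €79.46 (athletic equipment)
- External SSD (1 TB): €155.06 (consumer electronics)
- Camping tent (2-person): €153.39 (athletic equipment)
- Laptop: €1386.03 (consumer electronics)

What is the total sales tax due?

€127.33

Webcam €59.87: consumer electronics → 4% → €2.39
Umbrella €36.12: all other goods → 5% → €1.81
27" monitor €256.67: consumer electronics → 4% → €10.27
Tablet €887.71: consumer electronics → 4% → €35.51
Pair of dumbbells (15 lb) €79.46: athletic equipment → 6.75% → €5.36
External SSD (1 TB) €155.06: consumer electronics → 4% → €6.20
Camping tent (2-person) €153.39: athletic equipment → 6.75% → €10.35
Laptop €1386.03: consumer electronics → 4% → €55.44
Total tax = €2.39 + €1.81 + €10.27 + €35.51 + €5.36 + €6.20 + €10.35 + €55.44 = €127.33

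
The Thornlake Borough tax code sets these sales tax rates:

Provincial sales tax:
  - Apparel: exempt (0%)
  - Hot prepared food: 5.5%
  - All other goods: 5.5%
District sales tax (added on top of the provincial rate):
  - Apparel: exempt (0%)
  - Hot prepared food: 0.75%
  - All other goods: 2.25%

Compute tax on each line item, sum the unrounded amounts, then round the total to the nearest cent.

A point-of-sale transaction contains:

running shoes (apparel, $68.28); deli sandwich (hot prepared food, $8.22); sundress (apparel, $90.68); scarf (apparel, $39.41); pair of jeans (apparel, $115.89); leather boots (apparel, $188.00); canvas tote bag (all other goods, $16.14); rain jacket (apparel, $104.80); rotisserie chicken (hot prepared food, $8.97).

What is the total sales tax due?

$2.33

Running shoes $68.28: apparel → 0% + 0% district = 0% → $0.00
Deli sandwich $8.22: hot prepared food → 5.5% + 0.75% district = 6.25% → $0.51375
Sundress $90.68: apparel → 0% + 0% district = 0% → $0.00
Scarf $39.41: apparel → 0% + 0% district = 0% → $0.00
Pair of jeans $115.89: apparel → 0% + 0% district = 0% → $0.00
Leather boots $188.00: apparel → 0% + 0% district = 0% → $0.00
Canvas tote bag $16.14: all other goods → 5.5% + 2.25% district = 7.75% → $1.25085
Rain jacket $104.80: apparel → 0% + 0% district = 0% → $0.00
Rotisserie chicken $8.97: hot prepared food → 5.5% + 0.75% district = 6.25% → $0.560625
Unrounded tax sum = $2.325225 → $2.33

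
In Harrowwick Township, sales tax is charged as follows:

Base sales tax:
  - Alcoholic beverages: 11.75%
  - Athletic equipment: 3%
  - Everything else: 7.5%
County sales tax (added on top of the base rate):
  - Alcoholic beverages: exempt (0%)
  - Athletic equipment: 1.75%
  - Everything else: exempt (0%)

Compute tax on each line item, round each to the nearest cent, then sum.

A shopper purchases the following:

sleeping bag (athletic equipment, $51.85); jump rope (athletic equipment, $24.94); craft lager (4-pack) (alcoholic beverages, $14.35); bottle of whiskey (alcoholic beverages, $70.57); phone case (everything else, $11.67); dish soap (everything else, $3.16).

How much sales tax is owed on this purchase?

Sleeping bag $51.85: athletic equipment → 3% + 1.75% county = 4.75% → $2.46
Jump rope $24.94: athletic equipment → 3% + 1.75% county = 4.75% → $1.18
Craft lager (4-pack) $14.35: alcoholic beverages → 11.75% + 0% county = 11.75% → $1.69
Bottle of whiskey $70.57: alcoholic beverages → 11.75% + 0% county = 11.75% → $8.29
Phone case $11.67: everything else → 7.5% + 0% county = 7.5% → $0.88
Dish soap $3.16: everything else → 7.5% + 0% county = 7.5% → $0.24
Total tax = $2.46 + $1.18 + $1.69 + $8.29 + $0.88 + $0.24 = $14.74

$14.74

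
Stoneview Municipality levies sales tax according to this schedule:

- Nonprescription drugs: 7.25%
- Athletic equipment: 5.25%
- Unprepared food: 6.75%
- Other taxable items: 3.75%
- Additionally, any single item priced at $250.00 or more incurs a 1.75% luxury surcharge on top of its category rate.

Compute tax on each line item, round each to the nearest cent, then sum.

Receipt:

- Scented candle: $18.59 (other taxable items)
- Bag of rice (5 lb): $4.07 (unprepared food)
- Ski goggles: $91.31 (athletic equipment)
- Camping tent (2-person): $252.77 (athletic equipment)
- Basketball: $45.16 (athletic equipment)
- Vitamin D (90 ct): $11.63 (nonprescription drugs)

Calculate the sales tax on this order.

$26.66

Scented candle $18.59: other taxable items → 3.75% → $0.70
Bag of rice (5 lb) $4.07: unprepared food → 6.75% → $0.27
Ski goggles $91.31: athletic equipment → 5.25% → $4.79
Camping tent (2-person) $252.77: athletic equipment → 5.25% + 1.75% surcharge = 7% → $17.69
Basketball $45.16: athletic equipment → 5.25% → $2.37
Vitamin D (90 ct) $11.63: nonprescription drugs → 7.25% → $0.84
Total tax = $0.70 + $0.27 + $4.79 + $17.69 + $2.37 + $0.84 = $26.66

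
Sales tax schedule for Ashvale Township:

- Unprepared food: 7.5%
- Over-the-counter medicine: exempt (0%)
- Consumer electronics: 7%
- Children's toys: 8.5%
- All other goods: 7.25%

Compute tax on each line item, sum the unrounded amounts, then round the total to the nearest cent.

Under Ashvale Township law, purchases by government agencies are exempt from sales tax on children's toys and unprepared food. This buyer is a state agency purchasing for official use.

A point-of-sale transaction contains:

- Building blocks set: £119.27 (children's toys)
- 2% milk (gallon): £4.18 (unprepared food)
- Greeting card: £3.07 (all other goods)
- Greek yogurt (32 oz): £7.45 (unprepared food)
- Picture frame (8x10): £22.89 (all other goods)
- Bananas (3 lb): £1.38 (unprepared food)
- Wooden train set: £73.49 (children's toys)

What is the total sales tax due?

£1.88

Building blocks set £119.27: children's toys, buyer-exempt → 0% → £0.00
2% milk (gallon) £4.18: unprepared food, buyer-exempt → 0% → £0.00
Greeting card £3.07: all other goods → 7.25% → £0.222575
Greek yogurt (32 oz) £7.45: unprepared food, buyer-exempt → 0% → £0.00
Picture frame (8x10) £22.89: all other goods → 7.25% → £1.659525
Bananas (3 lb) £1.38: unprepared food, buyer-exempt → 0% → £0.00
Wooden train set £73.49: children's toys, buyer-exempt → 0% → £0.00
Unrounded tax sum = £1.8821 → £1.88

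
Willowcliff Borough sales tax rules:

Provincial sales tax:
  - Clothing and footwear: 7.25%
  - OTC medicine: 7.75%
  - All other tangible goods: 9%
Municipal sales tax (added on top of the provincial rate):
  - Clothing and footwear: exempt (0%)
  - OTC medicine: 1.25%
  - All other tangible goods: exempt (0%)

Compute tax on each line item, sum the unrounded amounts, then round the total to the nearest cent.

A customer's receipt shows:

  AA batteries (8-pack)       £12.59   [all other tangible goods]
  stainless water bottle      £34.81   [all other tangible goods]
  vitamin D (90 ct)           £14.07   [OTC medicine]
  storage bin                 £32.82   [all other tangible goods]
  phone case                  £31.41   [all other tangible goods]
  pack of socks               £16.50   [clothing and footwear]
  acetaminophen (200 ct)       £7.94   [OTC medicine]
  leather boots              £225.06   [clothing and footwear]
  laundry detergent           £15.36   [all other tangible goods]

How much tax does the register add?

£30.92

AA batteries (8-pack) £12.59: all other tangible goods → 9% + 0% municipal = 9% → £1.1331
Stainless water bottle £34.81: all other tangible goods → 9% + 0% municipal = 9% → £3.1329
Vitamin D (90 ct) £14.07: OTC medicine → 7.75% + 1.25% municipal = 9% → £1.2663
Storage bin £32.82: all other tangible goods → 9% + 0% municipal = 9% → £2.9538
Phone case £31.41: all other tangible goods → 9% + 0% municipal = 9% → £2.8269
Pack of socks £16.50: clothing and footwear → 7.25% + 0% municipal = 7.25% → £1.19625
Acetaminophen (200 ct) £7.94: OTC medicine → 7.75% + 1.25% municipal = 9% → £0.7146
Leather boots £225.06: clothing and footwear → 7.25% + 0% municipal = 7.25% → £16.31685
Laundry detergent £15.36: all other tangible goods → 9% + 0% municipal = 9% → £1.3824
Unrounded tax sum = £30.9231 → £30.92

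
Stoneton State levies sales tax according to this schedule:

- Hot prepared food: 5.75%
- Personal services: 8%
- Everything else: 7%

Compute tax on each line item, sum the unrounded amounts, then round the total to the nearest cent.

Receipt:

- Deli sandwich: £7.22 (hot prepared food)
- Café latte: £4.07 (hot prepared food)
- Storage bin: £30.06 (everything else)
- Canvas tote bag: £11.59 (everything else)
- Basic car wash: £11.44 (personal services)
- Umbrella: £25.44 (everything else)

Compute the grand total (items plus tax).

Deli sandwich £7.22: hot prepared food → 5.75% → £0.41515
Café latte £4.07: hot prepared food → 5.75% → £0.234025
Storage bin £30.06: everything else → 7% → £2.1042
Canvas tote bag £11.59: everything else → 7% → £0.8113
Basic car wash £11.44: personal services → 8% → £0.9152
Umbrella £25.44: everything else → 7% → £1.7808
Subtotal = £89.82; unrounded tax = £6.260675 → £6.26; total due = £96.08

£96.08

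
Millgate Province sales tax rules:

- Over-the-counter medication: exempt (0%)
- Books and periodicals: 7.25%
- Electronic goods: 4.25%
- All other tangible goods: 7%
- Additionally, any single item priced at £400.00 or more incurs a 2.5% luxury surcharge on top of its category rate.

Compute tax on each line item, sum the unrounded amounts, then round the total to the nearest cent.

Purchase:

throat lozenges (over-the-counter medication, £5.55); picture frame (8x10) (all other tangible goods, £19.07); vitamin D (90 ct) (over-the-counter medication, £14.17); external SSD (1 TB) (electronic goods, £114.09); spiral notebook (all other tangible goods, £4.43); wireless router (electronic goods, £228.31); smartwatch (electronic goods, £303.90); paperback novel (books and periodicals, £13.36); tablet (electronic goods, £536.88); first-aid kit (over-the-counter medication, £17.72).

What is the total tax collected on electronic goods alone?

£63.71

External SSD (1 TB) £114.09: electronic goods → 4.25% → £4.848825
Wireless router £228.31: electronic goods → 4.25% → £9.703175
Smartwatch £303.90: electronic goods → 4.25% → £12.91575
Tablet £536.88: electronic goods → 4.25% + 2.5% surcharge = 6.75% → £36.2394
Tax on electronic goods: unrounded sum = £63.70715 → £63.71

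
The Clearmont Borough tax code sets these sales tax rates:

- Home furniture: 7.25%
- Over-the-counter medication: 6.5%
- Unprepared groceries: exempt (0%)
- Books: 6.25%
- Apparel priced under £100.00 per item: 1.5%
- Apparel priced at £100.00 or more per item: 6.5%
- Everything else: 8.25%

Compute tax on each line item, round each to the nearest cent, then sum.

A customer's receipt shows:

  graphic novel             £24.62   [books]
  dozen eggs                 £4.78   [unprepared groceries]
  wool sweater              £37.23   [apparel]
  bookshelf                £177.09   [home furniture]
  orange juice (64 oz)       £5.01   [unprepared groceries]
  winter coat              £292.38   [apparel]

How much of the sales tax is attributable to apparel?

£19.56

Wool sweater £37.23: apparel, under £100.00 → 1.5% → £0.56
Winter coat £292.38: apparel, £100.00 or more → 6.5% → £19.00
Tax on apparel = £0.56 + £19.00 = £19.56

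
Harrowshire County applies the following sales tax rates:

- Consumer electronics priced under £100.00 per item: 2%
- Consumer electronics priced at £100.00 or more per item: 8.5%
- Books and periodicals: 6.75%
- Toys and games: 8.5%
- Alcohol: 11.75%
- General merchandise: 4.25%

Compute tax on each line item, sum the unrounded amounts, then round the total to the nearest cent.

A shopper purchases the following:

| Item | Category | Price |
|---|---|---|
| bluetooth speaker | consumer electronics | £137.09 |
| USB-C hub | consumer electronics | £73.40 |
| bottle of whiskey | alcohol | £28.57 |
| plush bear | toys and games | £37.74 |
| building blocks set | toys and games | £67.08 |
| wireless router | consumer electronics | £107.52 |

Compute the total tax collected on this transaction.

£34.53

Bluetooth speaker £137.09: consumer electronics, £100.00 or more → 8.5% → £11.65265
USB-C hub £73.40: consumer electronics, under £100.00 → 2% → £1.468
Bottle of whiskey £28.57: alcohol → 11.75% → £3.356975
Plush bear £37.74: toys and games → 8.5% → £3.2079
Building blocks set £67.08: toys and games → 8.5% → £5.7018
Wireless router £107.52: consumer electronics, £100.00 or more → 8.5% → £9.1392
Unrounded tax sum = £34.526525 → £34.53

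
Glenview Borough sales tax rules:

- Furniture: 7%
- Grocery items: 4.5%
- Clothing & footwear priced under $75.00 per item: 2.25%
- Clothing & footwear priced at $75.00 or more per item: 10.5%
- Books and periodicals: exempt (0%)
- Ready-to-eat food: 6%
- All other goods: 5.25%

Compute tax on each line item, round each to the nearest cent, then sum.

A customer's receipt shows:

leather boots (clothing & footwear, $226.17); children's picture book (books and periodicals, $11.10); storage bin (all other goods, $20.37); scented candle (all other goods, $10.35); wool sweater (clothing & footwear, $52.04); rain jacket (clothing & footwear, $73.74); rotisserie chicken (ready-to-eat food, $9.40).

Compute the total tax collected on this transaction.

$28.75

Leather boots $226.17: clothing & footwear, $75.00 or more → 10.5% → $23.75
Children's picture book $11.10: books and periodicals → 0% → $0.00
Storage bin $20.37: all other goods → 5.25% → $1.07
Scented candle $10.35: all other goods → 5.25% → $0.54
Wool sweater $52.04: clothing & footwear, under $75.00 → 2.25% → $1.17
Rain jacket $73.74: clothing & footwear, under $75.00 → 2.25% → $1.66
Rotisserie chicken $9.40: ready-to-eat food → 6% → $0.56
Total tax = $23.75 + $1.07 + $0.54 + $1.17 + $1.66 + $0.56 = $28.75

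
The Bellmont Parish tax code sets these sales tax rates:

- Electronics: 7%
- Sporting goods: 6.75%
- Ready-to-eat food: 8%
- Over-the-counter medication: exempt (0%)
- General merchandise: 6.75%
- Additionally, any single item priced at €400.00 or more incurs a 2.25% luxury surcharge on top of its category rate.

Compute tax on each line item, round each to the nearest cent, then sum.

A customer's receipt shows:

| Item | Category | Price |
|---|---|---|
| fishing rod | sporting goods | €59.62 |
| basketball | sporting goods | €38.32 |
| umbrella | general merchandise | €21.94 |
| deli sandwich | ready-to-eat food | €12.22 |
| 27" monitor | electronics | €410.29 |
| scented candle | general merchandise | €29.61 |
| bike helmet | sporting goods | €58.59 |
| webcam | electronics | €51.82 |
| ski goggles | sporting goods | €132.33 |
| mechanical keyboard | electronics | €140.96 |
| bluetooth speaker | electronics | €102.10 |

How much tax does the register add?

€82.55

Fishing rod €59.62: sporting goods → 6.75% → €4.02
Basketball €38.32: sporting goods → 6.75% → €2.59
Umbrella €21.94: general merchandise → 6.75% → €1.48
Deli sandwich €12.22: ready-to-eat food → 8% → €0.98
27" monitor €410.29: electronics → 7% + 2.25% surcharge = 9.25% → €37.95
Scented candle €29.61: general merchandise → 6.75% → €2.00
Bike helmet €58.59: sporting goods → 6.75% → €3.95
Webcam €51.82: electronics → 7% → €3.63
Ski goggles €132.33: sporting goods → 6.75% → €8.93
Mechanical keyboard €140.96: electronics → 7% → €9.87
Bluetooth speaker €102.10: electronics → 7% → €7.15
Total tax = €4.02 + €2.59 + €1.48 + €0.98 + €37.95 + €2.00 + €3.95 + €3.63 + €8.93 + €9.87 + €7.15 = €82.55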